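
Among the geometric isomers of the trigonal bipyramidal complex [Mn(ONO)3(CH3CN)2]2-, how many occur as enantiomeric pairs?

0

In a trigonal bipyramid the two axial positions differ from the three equatorial ones.
Systematic placement gives 3 geometric isomers: CH3CN both axial; CH3CN one axial, one equatorial; CH3CN both equatorial.
Each arrangement has an internal mirror plane or centre of symmetry, so none is chiral.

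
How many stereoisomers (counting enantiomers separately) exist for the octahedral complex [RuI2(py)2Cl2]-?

6

In an octahedral complex each vertex has one trans partner and four cis neighbours.
The distinct arrangements are (5 in all): I trans, py trans, Cl trans; I cis, py cis, Cl trans; I cis, py trans, Cl cis; I cis, py cis, Cl cis (chiral); I trans, py cis, Cl cis.
One of these lacks any improper symmetry element and so occurs as an enantiomeric pair, giving 5 + 1 = 6 stereoisomers in total.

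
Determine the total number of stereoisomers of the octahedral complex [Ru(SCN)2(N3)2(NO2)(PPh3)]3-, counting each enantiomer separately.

8

The six octahedral sites form three mutually perpendicular trans pairs.
Systematic placement gives 6 geometric isomers: SCN trans, N3 trans; SCN cis, N3 trans; SCN trans, N3 cis; SCN cis, N3 cis (3 arrangements, 2 chiral).
Of these, 2 lack any improper symmetry element and so occur as enantiomeric pairs, giving 6 + 2 = 8 stereoisomers in total.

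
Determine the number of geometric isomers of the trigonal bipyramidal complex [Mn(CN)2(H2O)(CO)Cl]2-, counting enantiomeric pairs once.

A trigonal bipyramid has two axial and three equatorial sites, which are chemically inequivalent.
Systematic enumeration (placing each ligand type in turn and discarding arrangements equivalent by rotation or reflection) gives 7 geometric isomers.

7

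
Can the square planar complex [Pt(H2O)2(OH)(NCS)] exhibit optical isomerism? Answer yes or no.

A square has two trans pairs of vertices; adjacent vertices are cis.
The distinct arrangements are (2 in all): H2O cis; H2O trans.
Each arrangement has an internal mirror plane or centre of symmetry, so none is chiral.

no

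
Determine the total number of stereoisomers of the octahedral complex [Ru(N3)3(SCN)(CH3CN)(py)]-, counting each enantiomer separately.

The distinct arrangements are (4 in all): N3 mer (3 arrangements); N3 fac (chiral).
One of these lacks any improper symmetry element and so occurs as an enantiomeric pair, giving 4 + 1 = 5 stereoisomers in total.

5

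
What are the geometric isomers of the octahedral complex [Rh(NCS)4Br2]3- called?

cis and trans

An octahedron has six vertices in three trans pairs; every non-trans pair is cis.
Working through the distinct placements yields 2 geometric isomers: Br trans; Br cis.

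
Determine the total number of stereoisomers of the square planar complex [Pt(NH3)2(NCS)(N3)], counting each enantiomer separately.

2

Working through the distinct placements yields 2 geometric isomers: NH3 cis; NH3 trans.
Each arrangement has an internal mirror plane or centre of symmetry, so none is chiral.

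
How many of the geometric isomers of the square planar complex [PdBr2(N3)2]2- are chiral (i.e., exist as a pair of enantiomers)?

In a square planar complex each vertex has one trans partner and two cis neighbours.
The distinct arrangements are (2 in all): Br cis; Br trans.
Each arrangement has an internal mirror plane or centre of symmetry, so none is chiral.

0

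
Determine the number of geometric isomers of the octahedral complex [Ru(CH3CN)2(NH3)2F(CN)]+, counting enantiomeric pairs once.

6

The six octahedral sites form three mutually perpendicular trans pairs.
Systematic placement gives 6 geometric isomers: CH3CN trans, NH3 trans; CH3CN trans, NH3 cis; CH3CN cis, NH3 trans; CH3CN cis, NH3 cis (3 arrangements, 2 chiral).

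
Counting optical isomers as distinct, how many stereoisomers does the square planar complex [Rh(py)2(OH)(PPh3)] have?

The distinct arrangements are (2 in all): py cis; py trans.
Each arrangement has an internal mirror plane or centre of symmetry, so none is chiral.

2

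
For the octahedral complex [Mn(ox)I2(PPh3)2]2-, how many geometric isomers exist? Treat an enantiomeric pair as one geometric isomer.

3

Each ox is bidentate and must span two cis positions.
Working through the distinct placements yields 3 geometric isomers: I trans, PPh3 cis; I cis, PPh3 cis (chiral); I cis, PPh3 trans.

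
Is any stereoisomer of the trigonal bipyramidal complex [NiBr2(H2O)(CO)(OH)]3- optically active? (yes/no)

yes

In a trigonal bipyramid the two axial positions differ from the three equatorial ones.
Systematic enumeration (placing each ligand type in turn and discarding arrangements equivalent by rotation or reflection) gives 7 geometric isomers.
Of these, 3 lack any improper symmetry element and so occur as enantiomeric pairs, giving 7 + 3 = 10 stereoisomers in total.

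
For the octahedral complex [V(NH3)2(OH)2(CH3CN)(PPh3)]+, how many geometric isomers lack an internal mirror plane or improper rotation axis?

2

The six octahedral sites form three mutually perpendicular trans pairs.
The distinct arrangements are (6 in all): NH3 cis, OH cis (3 arrangements, 2 chiral); NH3 cis, OH trans; NH3 trans, OH cis; NH3 trans, OH trans.
Of these, 2 lack any improper symmetry element and so occur as enantiomeric pairs, giving 6 + 2 = 8 stereoisomers in total.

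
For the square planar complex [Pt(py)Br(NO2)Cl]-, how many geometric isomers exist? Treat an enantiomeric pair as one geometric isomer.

3

Working through the distinct placements yields 3 geometric isomers: (Br/NO2 trans, Cl/py trans); (Br/py trans, Cl/NO2 trans); (Br/Cl trans, NO2/py trans).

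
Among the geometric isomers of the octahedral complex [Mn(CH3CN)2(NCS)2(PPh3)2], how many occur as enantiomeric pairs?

1

Systematic placement gives 5 geometric isomers: CH3CN trans, NCS trans, PPh3 trans; CH3CN trans, NCS cis, PPh3 cis; CH3CN cis, NCS cis, PPh3 trans; CH3CN cis, NCS cis, PPh3 cis (chiral); CH3CN cis, NCS trans, PPh3 cis.
One of these lacks any improper symmetry element and so occurs as an enantiomeric pair, giving 5 + 1 = 6 stereoisomers in total.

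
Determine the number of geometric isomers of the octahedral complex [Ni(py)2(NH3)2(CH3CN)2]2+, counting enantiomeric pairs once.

An octahedron has six vertices in three trans pairs; every non-trans pair is cis.
Working through the distinct placements yields 5 geometric isomers: py trans, NH3 trans, CH3CN trans; py cis, NH3 cis, CH3CN trans; py trans, NH3 cis, CH3CN cis; py cis, NH3 cis, CH3CN cis (chiral); py cis, NH3 trans, CH3CN cis.

5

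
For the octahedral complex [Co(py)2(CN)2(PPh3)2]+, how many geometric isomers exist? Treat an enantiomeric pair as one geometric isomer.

5

There are 5 geometric isomers: py trans, CN trans, PPh3 trans; py cis, CN trans, PPh3 cis; py trans, CN cis, PPh3 cis; py cis, CN cis, PPh3 cis (chiral); py cis, CN cis, PPh3 trans.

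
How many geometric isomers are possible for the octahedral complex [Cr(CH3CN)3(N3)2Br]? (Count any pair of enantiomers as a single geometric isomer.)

An octahedron has six vertices in three trans pairs; every non-trans pair is cis.
Working through the distinct placements yields 3 geometric isomers: CH3CN mer, N3 trans; CH3CN fac, N3 cis; CH3CN mer, N3 cis.

3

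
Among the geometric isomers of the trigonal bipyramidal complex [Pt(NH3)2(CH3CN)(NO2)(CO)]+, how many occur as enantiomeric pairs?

In a trigonal bipyramid the two axial positions differ from the three equatorial ones.
Placing the ligands in turn and identifying arrangements related by rotation or reflection leaves 7 distinct geometric isomers.
Of these, 3 lack any improper symmetry element and so occur as enantiomeric pairs, giving 7 + 3 = 10 stereoisomers in total.

3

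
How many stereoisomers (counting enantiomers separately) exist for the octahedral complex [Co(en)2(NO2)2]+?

3

In an octahedral complex each vertex has one trans partner and four cis neighbours.
Each en is bidentate and must span two cis positions.
Working through the distinct placements yields 2 geometric isomers: NO2 trans; NO2 cis (chiral).
One of these lacks any improper symmetry element and so occurs as an enantiomeric pair, giving 2 + 1 = 3 stereoisomers in total.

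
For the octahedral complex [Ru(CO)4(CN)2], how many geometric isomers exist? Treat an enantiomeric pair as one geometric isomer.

2

The six octahedral sites form three mutually perpendicular trans pairs.
There are 2 geometric isomers: CN trans; CN cis.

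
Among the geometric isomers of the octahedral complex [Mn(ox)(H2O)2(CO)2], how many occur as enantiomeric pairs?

1

In an octahedral complex each vertex has one trans partner and four cis neighbours.
Each ox is bidentate and must span two cis positions.
There are 3 geometric isomers: H2O cis, CO trans; H2O cis, CO cis (chiral); H2O trans, CO cis.
One of these lacks any improper symmetry element and so occurs as an enantiomeric pair, giving 3 + 1 = 4 stereoisomers in total.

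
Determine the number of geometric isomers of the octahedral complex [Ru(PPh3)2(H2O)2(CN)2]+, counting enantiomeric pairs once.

5

In an octahedral complex each vertex has one trans partner and four cis neighbours.
The distinct arrangements are (5 in all): PPh3 trans, H2O trans, CN trans; PPh3 cis, H2O cis, CN trans; PPh3 trans, H2O cis, CN cis; PPh3 cis, H2O cis, CN cis (chiral); PPh3 cis, H2O trans, CN cis.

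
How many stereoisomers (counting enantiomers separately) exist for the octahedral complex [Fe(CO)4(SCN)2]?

There are 2 geometric isomers: SCN trans; SCN cis.
Each arrangement has an internal mirror plane or centre of symmetry, so none is chiral.

2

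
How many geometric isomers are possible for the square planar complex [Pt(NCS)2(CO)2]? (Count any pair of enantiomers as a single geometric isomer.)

2

In a square planar complex each vertex has one trans partner and two cis neighbours.
Working through the distinct placements yields 2 geometric isomers: NCS cis; NCS trans.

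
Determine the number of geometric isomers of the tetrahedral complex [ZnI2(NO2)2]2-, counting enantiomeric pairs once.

1

All four vertices of a tetrahedron are equivalent and mutually adjacent, so cis/trans isomerism cannot arise.
Only one geometric arrangement is possible.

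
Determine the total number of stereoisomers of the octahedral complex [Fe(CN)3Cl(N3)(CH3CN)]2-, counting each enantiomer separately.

5

The distinct arrangements are (4 in all): CN mer (3 arrangements); CN fac (chiral).
One of these lacks any improper symmetry element and so occurs as an enantiomeric pair, giving 4 + 1 = 5 stereoisomers in total.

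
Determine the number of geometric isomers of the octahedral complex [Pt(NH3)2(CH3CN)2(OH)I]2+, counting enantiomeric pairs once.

6

Systematic placement gives 6 geometric isomers: NH3 cis, CH3CN trans; NH3 trans, CH3CN trans; NH3 cis, CH3CN cis (3 arrangements, 2 chiral); NH3 trans, CH3CN cis.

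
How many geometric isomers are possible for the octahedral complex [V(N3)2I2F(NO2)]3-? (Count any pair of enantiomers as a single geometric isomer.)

The six octahedral sites form three mutually perpendicular trans pairs.
There are 6 geometric isomers: N3 cis, I cis (3 arrangements, 2 chiral); N3 trans, I cis; N3 cis, I trans; N3 trans, I trans.

6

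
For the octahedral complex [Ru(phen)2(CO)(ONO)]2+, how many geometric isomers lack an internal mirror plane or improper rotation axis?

The six octahedral sites form three mutually perpendicular trans pairs.
Each phen is bidentate and must span two cis positions.
Working through the distinct placements yields 2 geometric isomers: CO and ONO mutually trans; CO and ONO mutually cis (chiral).
One of these lacks any improper symmetry element and so occurs as an enantiomeric pair, giving 2 + 1 = 3 stereoisomers in total.

1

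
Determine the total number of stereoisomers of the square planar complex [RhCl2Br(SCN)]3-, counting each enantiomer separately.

The distinct arrangements are (2 in all): Cl cis; Cl trans.
Each arrangement has an internal mirror plane or centre of symmetry, so none is chiral.

2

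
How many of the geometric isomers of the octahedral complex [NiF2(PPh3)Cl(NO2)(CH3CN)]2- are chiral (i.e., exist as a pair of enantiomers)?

6

An octahedron has six vertices in three trans pairs; every non-trans pair is cis.
Placing the ligands in turn and identifying arrangements related by rotation or reflection leaves 9 distinct geometric isomers.
Of these, 6 lack any improper symmetry element and so occur as enantiomeric pairs, giving 9 + 6 = 15 stereoisomers in total.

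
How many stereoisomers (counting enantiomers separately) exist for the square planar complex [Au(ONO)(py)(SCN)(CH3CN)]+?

3

A square has two trans pairs of vertices; adjacent vertices are cis.
Systematic placement gives 3 geometric isomers: (CH3CN/SCN trans, ONO/py trans); (CH3CN/py trans, ONO/SCN trans); (CH3CN/ONO trans, SCN/py trans).
Each arrangement has an internal mirror plane or centre of symmetry, so none is chiral.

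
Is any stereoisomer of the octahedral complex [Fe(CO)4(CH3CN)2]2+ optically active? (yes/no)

The six octahedral sites form three mutually perpendicular trans pairs.
The distinct arrangements are (2 in all): CH3CN trans; CH3CN cis.
Each arrangement has an internal mirror plane or centre of symmetry, so none is chiral.

no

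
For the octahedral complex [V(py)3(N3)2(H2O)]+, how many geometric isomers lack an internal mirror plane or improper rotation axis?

The six octahedral sites form three mutually perpendicular trans pairs.
Systematic placement gives 3 geometric isomers: py mer, N3 cis; py mer, N3 trans; py fac, N3 cis.
Each arrangement has an internal mirror plane or centre of symmetry, so none is chiral.

0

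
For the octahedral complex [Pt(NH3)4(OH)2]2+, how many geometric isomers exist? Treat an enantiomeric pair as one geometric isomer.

In an octahedral complex each vertex has one trans partner and four cis neighbours.
The distinct arrangements are (2 in all): OH trans; OH cis.

2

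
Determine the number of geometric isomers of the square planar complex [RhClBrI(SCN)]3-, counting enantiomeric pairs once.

There are 3 geometric isomers: (Br/I trans, Cl/SCN trans); (Br/SCN trans, Cl/I trans); (Br/Cl trans, I/SCN trans).

3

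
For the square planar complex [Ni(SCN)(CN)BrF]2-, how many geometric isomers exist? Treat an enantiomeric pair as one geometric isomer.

3

In a square planar complex each vertex has one trans partner and two cis neighbours.
There are 3 geometric isomers: (Br/F trans, CN/SCN trans); (Br/SCN trans, CN/F trans); (Br/CN trans, F/SCN trans).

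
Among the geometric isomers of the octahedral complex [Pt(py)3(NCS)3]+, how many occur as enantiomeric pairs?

In an octahedral complex each vertex has one trans partner and four cis neighbours.
Systematic placement gives 2 geometric isomers: py mer; py fac.
Each arrangement has an internal mirror plane or centre of symmetry, so none is chiral.

0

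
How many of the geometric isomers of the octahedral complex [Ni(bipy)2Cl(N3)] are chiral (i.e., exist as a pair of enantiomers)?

An octahedron has six vertices in three trans pairs; every non-trans pair is cis.
Each bipy is bidentate and must span two cis positions.
Systematic placement gives 2 geometric isomers: Cl and N3 mutually trans; Cl and N3 mutually cis (chiral).
One of these lacks any improper symmetry element and so occurs as an enantiomeric pair, giving 2 + 1 = 3 stereoisomers in total.

1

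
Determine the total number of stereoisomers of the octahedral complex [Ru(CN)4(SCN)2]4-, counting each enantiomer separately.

An octahedron has six vertices in three trans pairs; every non-trans pair is cis.
Working through the distinct placements yields 2 geometric isomers: SCN trans; SCN cis.
Each arrangement has an internal mirror plane or centre of symmetry, so none is chiral.

2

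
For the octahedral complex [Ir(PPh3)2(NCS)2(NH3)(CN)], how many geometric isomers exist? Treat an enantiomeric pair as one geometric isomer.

6

In an octahedral complex each vertex has one trans partner and four cis neighbours.
Working through the distinct placements yields 6 geometric isomers: PPh3 trans, NCS cis; PPh3 cis, NCS cis (3 arrangements, 2 chiral); PPh3 trans, NCS trans; PPh3 cis, NCS trans.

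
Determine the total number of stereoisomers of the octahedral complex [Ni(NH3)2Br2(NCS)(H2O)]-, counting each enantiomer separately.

An octahedron has six vertices in three trans pairs; every non-trans pair is cis.
The distinct arrangements are (6 in all): NH3 trans, Br trans; NH3 cis, Br trans; NH3 trans, Br cis; NH3 cis, Br cis (3 arrangements, 2 chiral).
Of these, 2 lack any improper symmetry element and so occur as enantiomeric pairs, giving 6 + 2 = 8 stereoisomers in total.

8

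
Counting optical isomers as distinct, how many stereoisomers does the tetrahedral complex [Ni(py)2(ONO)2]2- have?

Only one geometric arrangement is possible.

1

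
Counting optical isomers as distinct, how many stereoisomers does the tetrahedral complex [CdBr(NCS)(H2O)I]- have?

All four vertices of a tetrahedron are equivalent and mutually adjacent, so cis/trans isomerism cannot arise.
Only one geometric arrangement is possible; it has no improper symmetry element, so it exists as a pair of enantiomers (2 stereoisomers).

2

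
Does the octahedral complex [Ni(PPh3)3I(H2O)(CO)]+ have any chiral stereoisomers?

An octahedron has six vertices in three trans pairs; every non-trans pair is cis.
There are 4 geometric isomers: PPh3 mer (3 arrangements); PPh3 fac (chiral).
One of these lacks any improper symmetry element and so occurs as an enantiomeric pair, giving 4 + 1 = 5 stereoisomers in total.

yes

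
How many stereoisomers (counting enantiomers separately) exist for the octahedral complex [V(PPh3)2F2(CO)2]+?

6

The six octahedral sites form three mutually perpendicular trans pairs.
There are 5 geometric isomers: PPh3 trans, F trans, CO trans; PPh3 cis, F cis, CO trans; PPh3 trans, F cis, CO cis; PPh3 cis, F cis, CO cis (chiral); PPh3 cis, F trans, CO cis.
One of these lacks any improper symmetry element and so occurs as an enantiomeric pair, giving 5 + 1 = 6 stereoisomers in total.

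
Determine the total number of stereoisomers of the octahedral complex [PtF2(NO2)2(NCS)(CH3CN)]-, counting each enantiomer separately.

Working through the distinct placements yields 6 geometric isomers: F cis, NO2 trans; F cis, NO2 cis (3 arrangements, 2 chiral); F trans, NO2 trans; F trans, NO2 cis.
Of these, 2 lack any improper symmetry element and so occur as enantiomeric pairs, giving 6 + 2 = 8 stereoisomers in total.

8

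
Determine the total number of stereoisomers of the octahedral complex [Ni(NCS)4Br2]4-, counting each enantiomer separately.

Working through the distinct placements yields 2 geometric isomers: Br trans; Br cis.
Each arrangement has an internal mirror plane or centre of symmetry, so none is chiral.

2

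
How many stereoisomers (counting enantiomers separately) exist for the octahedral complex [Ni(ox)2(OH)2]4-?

3

An octahedron has six vertices in three trans pairs; every non-trans pair is cis.
Each ox is bidentate and must span two cis positions.
Systematic placement gives 2 geometric isomers: OH trans; OH cis (chiral).
One of these lacks any improper symmetry element and so occurs as an enantiomeric pair, giving 2 + 1 = 3 stereoisomers in total.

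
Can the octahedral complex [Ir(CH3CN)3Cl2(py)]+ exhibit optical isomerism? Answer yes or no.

no

The distinct arrangements are (3 in all): CH3CN mer, Cl cis; CH3CN mer, Cl trans; CH3CN fac, Cl cis.
Each arrangement has an internal mirror plane or centre of symmetry, so none is chiral.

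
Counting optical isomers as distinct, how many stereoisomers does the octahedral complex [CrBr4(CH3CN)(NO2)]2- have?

2

There are 2 geometric isomers: CH3CN and NO2 mutually trans; CH3CN and NO2 mutually cis.
Each arrangement has an internal mirror plane or centre of symmetry, so none is chiral.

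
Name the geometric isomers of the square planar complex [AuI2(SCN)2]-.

cis and trans

In a square planar complex each vertex has one trans partner and two cis neighbours.
Systematic placement gives 2 geometric isomers: I cis; I trans.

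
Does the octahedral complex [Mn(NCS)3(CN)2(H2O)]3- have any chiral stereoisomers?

no

An octahedron has six vertices in three trans pairs; every non-trans pair is cis.
Systematic placement gives 3 geometric isomers: NCS mer, CN trans; NCS mer, CN cis; NCS fac, CN cis.
Each arrangement has an internal mirror plane or centre of symmetry, so none is chiral.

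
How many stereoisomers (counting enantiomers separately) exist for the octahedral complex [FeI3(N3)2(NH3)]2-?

3

In an octahedral complex each vertex has one trans partner and four cis neighbours.
Working through the distinct placements yields 3 geometric isomers: I mer, N3 cis; I mer, N3 trans; I fac, N3 cis.
Each arrangement has an internal mirror plane or centre of symmetry, so none is chiral.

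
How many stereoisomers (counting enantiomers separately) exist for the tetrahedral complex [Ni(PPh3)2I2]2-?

1

In a tetrahedral complex all four positions are equivalent and every pair of ligands is adjacent — there is no cis/trans distinction.
Only one geometric arrangement is possible.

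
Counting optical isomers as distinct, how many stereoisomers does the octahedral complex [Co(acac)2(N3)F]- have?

3

The six octahedral sites form three mutually perpendicular trans pairs.
Each acac is bidentate and must span two cis positions.
Working through the distinct placements yields 2 geometric isomers: N3 and F mutually trans; N3 and F mutually cis (chiral).
One of these lacks any improper symmetry element and so occurs as an enantiomeric pair, giving 2 + 1 = 3 stereoisomers in total.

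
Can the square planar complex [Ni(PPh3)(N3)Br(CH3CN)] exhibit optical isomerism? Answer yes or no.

A square has two trans pairs of vertices; adjacent vertices are cis.
Systematic placement gives 3 geometric isomers: (Br/N3 trans, CH3CN/PPh3 trans); (Br/PPh3 trans, CH3CN/N3 trans); (Br/CH3CN trans, N3/PPh3 trans).
Each arrangement has an internal mirror plane or centre of symmetry, so none is chiral.

no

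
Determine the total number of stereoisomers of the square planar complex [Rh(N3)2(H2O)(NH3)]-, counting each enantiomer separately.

2

In a square planar complex each vertex has one trans partner and two cis neighbours.
Working through the distinct placements yields 2 geometric isomers: N3 cis; N3 trans.
Each arrangement has an internal mirror plane or centre of symmetry, so none is chiral.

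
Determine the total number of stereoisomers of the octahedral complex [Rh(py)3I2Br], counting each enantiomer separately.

An octahedron has six vertices in three trans pairs; every non-trans pair is cis.
Systematic placement gives 3 geometric isomers: py mer, I cis; py mer, I trans; py fac, I cis.
Each arrangement has an internal mirror plane or centre of symmetry, so none is chiral.

3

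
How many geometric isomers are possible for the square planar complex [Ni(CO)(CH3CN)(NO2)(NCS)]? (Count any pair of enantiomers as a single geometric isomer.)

3

In a square planar complex each vertex has one trans partner and two cis neighbours.
There are 3 geometric isomers: (CH3CN/NCS trans, CO/NO2 trans); (CH3CN/NO2 trans, CO/NCS trans); (CH3CN/CO trans, NCS/NO2 trans).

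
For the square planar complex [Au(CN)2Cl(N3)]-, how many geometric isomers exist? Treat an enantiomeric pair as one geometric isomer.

2

In a square planar complex each vertex has one trans partner and two cis neighbours.
Systematic placement gives 2 geometric isomers: CN cis; CN trans.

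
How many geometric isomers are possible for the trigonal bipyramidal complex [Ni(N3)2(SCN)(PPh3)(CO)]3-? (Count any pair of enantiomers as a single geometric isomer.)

In a trigonal bipyramid the two axial positions differ from the three equatorial ones.
Systematic enumeration (placing each ligand type in turn and discarding arrangements equivalent by rotation or reflection) gives 7 geometric isomers.

7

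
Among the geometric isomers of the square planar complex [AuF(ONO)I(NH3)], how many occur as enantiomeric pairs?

A square has two trans pairs of vertices; adjacent vertices are cis.
Working through the distinct placements yields 3 geometric isomers: (F/NH3 trans, I/ONO trans); (F/ONO trans, I/NH3 trans); (F/I trans, NH3/ONO trans).
Each arrangement has an internal mirror plane or centre of symmetry, so none is chiral.

0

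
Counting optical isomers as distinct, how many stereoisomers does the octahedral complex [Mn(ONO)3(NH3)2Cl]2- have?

3

An octahedron has six vertices in three trans pairs; every non-trans pair is cis.
Systematic placement gives 3 geometric isomers: ONO mer, NH3 cis; ONO mer, NH3 trans; ONO fac, NH3 cis.
Each arrangement has an internal mirror plane or centre of symmetry, so none is chiral.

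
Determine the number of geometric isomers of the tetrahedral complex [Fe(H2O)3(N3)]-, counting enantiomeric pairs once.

Only one geometric arrangement is possible.

1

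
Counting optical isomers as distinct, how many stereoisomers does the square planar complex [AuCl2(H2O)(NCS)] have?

2

A square has two trans pairs of vertices; adjacent vertices are cis.
Systematic placement gives 2 geometric isomers: Cl cis; Cl trans.
Each arrangement has an internal mirror plane or centre of symmetry, so none is chiral.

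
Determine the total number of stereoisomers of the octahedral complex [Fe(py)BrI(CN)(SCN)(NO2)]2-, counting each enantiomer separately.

Systematic enumeration (placing each ligand type in turn and discarding arrangements equivalent by rotation or reflection) gives 15 geometric isomers.
Of these, 15 lack any improper symmetry element and so occur as enantiomeric pairs, giving 15 + 15 = 30 stereoisomers in total.

30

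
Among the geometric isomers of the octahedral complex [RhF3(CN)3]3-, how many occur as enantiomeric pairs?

0

The six octahedral sites form three mutually perpendicular trans pairs.
Working through the distinct placements yields 2 geometric isomers: F mer; F fac.
Each arrangement has an internal mirror plane or centre of symmetry, so none is chiral.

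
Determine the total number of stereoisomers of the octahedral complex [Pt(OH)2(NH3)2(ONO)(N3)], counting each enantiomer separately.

8

Working through the distinct placements yields 6 geometric isomers: OH cis, NH3 cis (3 arrangements, 2 chiral); OH trans, NH3 cis; OH cis, NH3 trans; OH trans, NH3 trans.
Of these, 2 lack any improper symmetry element and so occur as enantiomeric pairs, giving 6 + 2 = 8 stereoisomers in total.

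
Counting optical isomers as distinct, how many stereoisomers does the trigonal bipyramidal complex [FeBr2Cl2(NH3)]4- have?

6

A trigonal bipyramid has two axial and three equatorial sites, which are chemically inequivalent.
Placing the ligands in turn and identifying arrangements related by rotation or reflection leaves 5 distinct geometric isomers.
One of these lacks any improper symmetry element and so occurs as an enantiomeric pair, giving 5 + 1 = 6 stereoisomers in total.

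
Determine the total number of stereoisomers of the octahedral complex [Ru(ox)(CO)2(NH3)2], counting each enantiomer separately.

In an octahedral complex each vertex has one trans partner and four cis neighbours.
Each ox is bidentate and must span two cis positions.
There are 3 geometric isomers: CO trans, NH3 cis; CO cis, NH3 cis (chiral); CO cis, NH3 trans.
One of these lacks any improper symmetry element and so occurs as an enantiomeric pair, giving 3 + 1 = 4 stereoisomers in total.

4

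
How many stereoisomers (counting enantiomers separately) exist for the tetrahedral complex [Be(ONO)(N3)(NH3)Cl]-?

2

All four vertices of a tetrahedron are equivalent and mutually adjacent, so cis/trans isomerism cannot arise.
Only one geometric arrangement is possible; it has no improper symmetry element, so it exists as a pair of enantiomers (2 stereoisomers).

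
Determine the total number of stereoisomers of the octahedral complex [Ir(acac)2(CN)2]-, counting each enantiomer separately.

Each acac is bidentate and must span two cis positions.
There are 2 geometric isomers: CN trans; CN cis (chiral).
One of these lacks any improper symmetry element and so occurs as an enantiomeric pair, giving 2 + 1 = 3 stereoisomers in total.

3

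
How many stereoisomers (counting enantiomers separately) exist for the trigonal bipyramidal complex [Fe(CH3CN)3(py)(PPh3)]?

A trigonal bipyramid has two axial and three equatorial sites, which are chemically inequivalent.
Working through the distinct placements yields 4 geometric isomers: py equatorial, PPh3 equatorial; py equatorial, PPh3 axial; py axial, PPh3 equatorial; py axial, PPh3 axial.
Each arrangement has an internal mirror plane or centre of symmetry, so none is chiral.

4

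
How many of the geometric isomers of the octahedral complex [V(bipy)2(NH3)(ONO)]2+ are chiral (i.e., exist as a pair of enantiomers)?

1

In an octahedral complex each vertex has one trans partner and four cis neighbours.
Each bipy is bidentate and must span two cis positions.
Systematic placement gives 2 geometric isomers: NH3 and ONO mutually trans; NH3 and ONO mutually cis (chiral).
One of these lacks any improper symmetry element and so occurs as an enantiomeric pair, giving 2 + 1 = 3 stereoisomers in total.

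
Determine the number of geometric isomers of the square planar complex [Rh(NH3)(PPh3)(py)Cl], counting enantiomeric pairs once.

A square has two trans pairs of vertices; adjacent vertices are cis.
Working through the distinct placements yields 3 geometric isomers: (Cl/PPh3 trans, NH3/py trans); (Cl/py trans, NH3/PPh3 trans); (Cl/NH3 trans, PPh3/py trans).

3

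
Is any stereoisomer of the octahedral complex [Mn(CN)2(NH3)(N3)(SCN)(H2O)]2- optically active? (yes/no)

Systematic enumeration (placing each ligand type in turn and discarding arrangements equivalent by rotation or reflection) gives 9 geometric isomers.
Of these, 6 lack any improper symmetry element and so occur as enantiomeric pairs, giving 9 + 6 = 15 stereoisomers in total.

yes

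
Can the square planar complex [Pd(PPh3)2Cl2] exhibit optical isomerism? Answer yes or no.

A square has two trans pairs of vertices; adjacent vertices are cis.
The distinct arrangements are (2 in all): PPh3 cis; PPh3 trans.
Each arrangement has an internal mirror plane or centre of symmetry, so none is chiral.

no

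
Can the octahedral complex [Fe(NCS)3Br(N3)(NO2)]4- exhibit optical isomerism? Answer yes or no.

In an octahedral complex each vertex has one trans partner and four cis neighbours.
Working through the distinct placements yields 4 geometric isomers: NCS mer (3 arrangements); NCS fac (chiral).
One of these lacks any improper symmetry element and so occurs as an enantiomeric pair, giving 4 + 1 = 5 stereoisomers in total.

yes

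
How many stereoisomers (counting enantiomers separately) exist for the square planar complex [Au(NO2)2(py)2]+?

2

In a square planar complex each vertex has one trans partner and two cis neighbours.
The distinct arrangements are (2 in all): NO2 cis; NO2 trans.
Each arrangement has an internal mirror plane or centre of symmetry, so none is chiral.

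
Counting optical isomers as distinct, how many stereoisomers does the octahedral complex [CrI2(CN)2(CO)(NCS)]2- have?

8

An octahedron has six vertices in three trans pairs; every non-trans pair is cis.
There are 6 geometric isomers: I cis, CN trans; I trans, CN trans; I cis, CN cis (3 arrangements, 2 chiral); I trans, CN cis.
Of these, 2 lack any improper symmetry element and so occur as enantiomeric pairs, giving 6 + 2 = 8 stereoisomers in total.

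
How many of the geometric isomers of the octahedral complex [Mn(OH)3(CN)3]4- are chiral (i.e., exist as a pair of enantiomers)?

Systematic placement gives 2 geometric isomers: OH mer; OH fac.
Each arrangement has an internal mirror plane or centre of symmetry, so none is chiral.

0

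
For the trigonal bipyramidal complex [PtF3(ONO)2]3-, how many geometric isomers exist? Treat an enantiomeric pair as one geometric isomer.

In a trigonal bipyramid the two axial positions differ from the three equatorial ones.
Systematic placement gives 3 geometric isomers: ONO both equatorial; ONO one axial, one equatorial; ONO both axial.

3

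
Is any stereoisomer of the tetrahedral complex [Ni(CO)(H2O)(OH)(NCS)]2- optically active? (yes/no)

yes

In a tetrahedral complex all four positions are equivalent and every pair of ligands is adjacent — there is no cis/trans distinction.
Only one geometric arrangement is possible; it has no improper symmetry element, so it exists as a pair of enantiomers (2 stereoisomers).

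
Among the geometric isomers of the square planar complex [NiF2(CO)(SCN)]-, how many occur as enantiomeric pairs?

In a square planar complex each vertex has one trans partner and two cis neighbours.
There are 2 geometric isomers: F cis; F trans.
Each arrangement has an internal mirror plane or centre of symmetry, so none is chiral.

0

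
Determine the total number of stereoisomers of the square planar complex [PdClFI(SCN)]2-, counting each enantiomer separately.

A square has two trans pairs of vertices; adjacent vertices are cis.
There are 3 geometric isomers: (Cl/I trans, F/SCN trans); (Cl/SCN trans, F/I trans); (Cl/F trans, I/SCN trans).
Each arrangement has an internal mirror plane or centre of symmetry, so none is chiral.

3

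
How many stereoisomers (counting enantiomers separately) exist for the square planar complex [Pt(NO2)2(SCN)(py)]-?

Systematic placement gives 2 geometric isomers: NO2 cis; NO2 trans.
Each arrangement has an internal mirror plane or centre of symmetry, so none is chiral.

2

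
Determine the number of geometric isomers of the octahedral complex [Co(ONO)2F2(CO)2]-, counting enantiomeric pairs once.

5

In an octahedral complex each vertex has one trans partner and four cis neighbours.
There are 5 geometric isomers: ONO trans, F trans, CO trans; ONO cis, F cis, CO trans; ONO trans, F cis, CO cis; ONO cis, F cis, CO cis (chiral); ONO cis, F trans, CO cis.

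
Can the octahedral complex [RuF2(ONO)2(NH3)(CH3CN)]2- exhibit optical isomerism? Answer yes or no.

yes

The distinct arrangements are (6 in all): F cis, ONO trans; F cis, ONO cis (3 arrangements, 2 chiral); F trans, ONO trans; F trans, ONO cis.
Of these, 2 lack any improper symmetry element and so occur as enantiomeric pairs, giving 6 + 2 = 8 stereoisomers in total.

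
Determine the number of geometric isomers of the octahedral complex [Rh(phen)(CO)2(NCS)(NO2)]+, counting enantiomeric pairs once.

Each phen is bidentate and must span two cis positions.
There are 4 geometric isomers: CO trans; CO cis (3 arrangements, 2 chiral).

4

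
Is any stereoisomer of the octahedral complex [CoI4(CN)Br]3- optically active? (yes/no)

In an octahedral complex each vertex has one trans partner and four cis neighbours.
Systematic placement gives 2 geometric isomers: CN and Br mutually trans; CN and Br mutually cis.
Each arrangement has an internal mirror plane or centre of symmetry, so none is chiral.

no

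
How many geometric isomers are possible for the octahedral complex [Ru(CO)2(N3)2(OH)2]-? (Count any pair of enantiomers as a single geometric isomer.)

5

An octahedron has six vertices in three trans pairs; every non-trans pair is cis.
There are 5 geometric isomers: CO trans, N3 trans, OH trans; CO trans, N3 cis, OH cis; CO cis, N3 cis, OH trans; CO cis, N3 cis, OH cis (chiral); CO cis, N3 trans, OH cis.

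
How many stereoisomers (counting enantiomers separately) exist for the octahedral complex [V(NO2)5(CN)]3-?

In an octahedral complex each vertex has one trans partner and four cis neighbours.
Only one geometric arrangement is possible.

1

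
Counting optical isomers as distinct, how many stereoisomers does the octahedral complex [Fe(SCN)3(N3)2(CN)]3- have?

Systematic placement gives 3 geometric isomers: SCN mer, N3 cis; SCN mer, N3 trans; SCN fac, N3 cis.
Each arrangement has an internal mirror plane or centre of symmetry, so none is chiral.

3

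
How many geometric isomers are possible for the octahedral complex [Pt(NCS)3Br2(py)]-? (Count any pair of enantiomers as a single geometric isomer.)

3

An octahedron has six vertices in three trans pairs; every non-trans pair is cis.
There are 3 geometric isomers: NCS mer, Br trans; NCS fac, Br cis; NCS mer, Br cis.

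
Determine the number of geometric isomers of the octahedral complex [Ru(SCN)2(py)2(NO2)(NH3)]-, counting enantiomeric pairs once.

Working through the distinct placements yields 6 geometric isomers: SCN trans, py trans; SCN cis, py cis (3 arrangements, 2 chiral); SCN cis, py trans; SCN trans, py cis.

6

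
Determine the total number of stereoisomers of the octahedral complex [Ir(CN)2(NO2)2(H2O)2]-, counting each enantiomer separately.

6

There are 5 geometric isomers: CN trans, NO2 trans, H2O trans; CN trans, NO2 cis, H2O cis; CN cis, NO2 trans, H2O cis; CN cis, NO2 cis, H2O cis (chiral); CN cis, NO2 cis, H2O trans.
One of these lacks any improper symmetry element and so occurs as an enantiomeric pair, giving 5 + 1 = 6 stereoisomers in total.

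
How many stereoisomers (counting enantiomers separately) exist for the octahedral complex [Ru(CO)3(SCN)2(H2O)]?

In an octahedral complex each vertex has one trans partner and four cis neighbours.
Working through the distinct placements yields 3 geometric isomers: CO mer, SCN trans; CO mer, SCN cis; CO fac, SCN cis.
Each arrangement has an internal mirror plane or centre of symmetry, so none is chiral.

3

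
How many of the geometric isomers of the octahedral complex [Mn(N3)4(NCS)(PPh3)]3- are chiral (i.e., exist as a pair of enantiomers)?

0

An octahedron has six vertices in three trans pairs; every non-trans pair is cis.
Working through the distinct placements yields 2 geometric isomers: NCS and PPh3 mutually trans; NCS and PPh3 mutually cis.
Each arrangement has an internal mirror plane or centre of symmetry, so none is chiral.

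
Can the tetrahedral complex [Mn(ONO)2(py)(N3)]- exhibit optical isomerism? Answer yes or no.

no

All four vertices of a tetrahedron are equivalent and mutually adjacent, so cis/trans isomerism cannot arise.
Only one geometric arrangement is possible.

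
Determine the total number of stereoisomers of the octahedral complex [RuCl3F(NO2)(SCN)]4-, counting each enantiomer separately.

The six octahedral sites form three mutually perpendicular trans pairs.
The distinct arrangements are (4 in all): Cl mer (3 arrangements); Cl fac (chiral).
One of these lacks any improper symmetry element and so occurs as an enantiomeric pair, giving 4 + 1 = 5 stereoisomers in total.

5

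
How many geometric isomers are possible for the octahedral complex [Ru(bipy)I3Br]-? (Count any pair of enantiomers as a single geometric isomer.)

An octahedron has six vertices in three trans pairs; every non-trans pair is cis.
Each bipy is bidentate and must span two cis positions.
There are 2 geometric isomers: I fac; I mer.

2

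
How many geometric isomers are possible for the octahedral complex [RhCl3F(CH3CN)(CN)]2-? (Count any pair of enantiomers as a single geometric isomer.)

The six octahedral sites form three mutually perpendicular trans pairs.
Working through the distinct placements yields 4 geometric isomers: Cl mer (3 arrangements); Cl fac (chiral).

4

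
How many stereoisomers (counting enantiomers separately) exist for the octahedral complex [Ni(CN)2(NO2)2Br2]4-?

6

An octahedron has six vertices in three trans pairs; every non-trans pair is cis.
The distinct arrangements are (5 in all): CN trans, NO2 trans, Br trans; CN cis, NO2 cis, Br trans; CN cis, NO2 trans, Br cis; CN cis, NO2 cis, Br cis (chiral); CN trans, NO2 cis, Br cis.
One of these lacks any improper symmetry element and so occurs as an enantiomeric pair, giving 5 + 1 = 6 stereoisomers in total.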